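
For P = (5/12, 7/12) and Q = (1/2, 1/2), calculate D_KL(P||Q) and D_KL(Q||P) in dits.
D_KL(P||Q) = 0.0061, D_KL(Q||P) = 0.0061

KL divergence is not symmetric: D_KL(P||Q) ≠ D_KL(Q||P) in general.

D_KL(P||Q) = 0.0061 dits
D_KL(Q||P) = 0.0061 dits

In this case they happen to be equal (to 4 decimal places).

This asymmetry is why KL divergence is not a true distance metric.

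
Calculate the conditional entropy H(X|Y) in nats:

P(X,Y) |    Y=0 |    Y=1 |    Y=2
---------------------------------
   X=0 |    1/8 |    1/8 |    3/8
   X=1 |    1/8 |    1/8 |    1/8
0.6277 nats

Using the chain rule: H(X|Y) = H(X,Y) - H(Y)

First, compute H(X,Y) = 1.6675 nats

Marginal P(Y) = (1/4, 1/4, 1/2)
H(Y) = 1.0397 nats

H(X|Y) = H(X,Y) - H(Y) = 1.6675 - 1.0397 = 0.6277 nats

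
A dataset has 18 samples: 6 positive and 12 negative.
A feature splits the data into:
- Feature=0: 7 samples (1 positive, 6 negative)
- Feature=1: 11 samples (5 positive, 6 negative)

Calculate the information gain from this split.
0.0807 bits

Information Gain = H(Y) - H(Y|Feature)

Before split:
P(positive) = 6/18 = 0.3333
H(Y) = 0.9183 bits

After split:
Feature=0: H = 0.5917 bits (weight = 7/18)
Feature=1: H = 0.9940 bits (weight = 11/18)
H(Y|Feature) = (7/18)×0.5917 + (11/18)×0.9940 = 0.8376 bits

Information Gain = 0.9183 - 0.8376 = 0.0807 bits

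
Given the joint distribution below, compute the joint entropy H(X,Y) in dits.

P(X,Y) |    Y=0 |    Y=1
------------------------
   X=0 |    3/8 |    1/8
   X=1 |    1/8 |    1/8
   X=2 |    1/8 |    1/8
0.7242 dits

Joint entropy is H(X,Y) = -Σ_{x,y} p(x,y) log p(x,y).

Summing over all non-zero entries:
H(X,Y) = -[3/8·log_10(3/8) + 1/8·log_10(1/8) + 1/8·log_10(1/8) + 1/8·log_10(1/8) + 1/8·log_10(1/8) + 1/8·log_10(1/8)]
H(X,Y) = 0.7242 dits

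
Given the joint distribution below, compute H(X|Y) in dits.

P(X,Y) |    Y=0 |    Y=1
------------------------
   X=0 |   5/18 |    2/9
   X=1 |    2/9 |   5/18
0.2983 dits

Using the chain rule: H(X|Y) = H(X,Y) - H(Y)

First, compute H(X,Y) = 0.5994 dits

Marginal P(Y) = (1/2, 1/2)
H(Y) = 0.3010 dits

H(X|Y) = H(X,Y) - H(Y) = 0.5994 - 0.3010 = 0.2983 dits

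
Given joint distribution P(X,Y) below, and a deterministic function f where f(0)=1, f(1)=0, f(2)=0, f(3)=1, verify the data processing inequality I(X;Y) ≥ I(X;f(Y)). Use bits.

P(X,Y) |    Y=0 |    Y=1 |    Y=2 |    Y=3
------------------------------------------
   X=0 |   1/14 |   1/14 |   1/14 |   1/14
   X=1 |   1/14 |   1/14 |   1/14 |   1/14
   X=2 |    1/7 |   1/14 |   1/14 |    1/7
I(X;Y) = 0.0202, I(X;f(Y)) = 0.0202, inequality holds: 0.0202 ≥ 0.0202

Data Processing Inequality: For any Markov chain X → Y → Z, we have I(X;Y) ≥ I(X;Z).

Here Z = f(Y) is a deterministic function of Y, forming X → Y → Z.

Original I(X;Y) = 0.0202 bits

After applying f:
P(X,Z) where Z=f(Y):
- P(X,Z=0) = P(X,Y=1) + P(X,Y=2)
- P(X,Z=1) = P(X,Y=0) + P(X,Y=3)

I(X;Z) = I(X;f(Y)) = 0.0202 bits

Verification: 0.0202 ≥ 0.0202 ✓

Information cannot be created by processing; the function f can only lose information about X.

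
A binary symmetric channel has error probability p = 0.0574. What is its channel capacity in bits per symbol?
0.6830 bits

For a binary symmetric channel (BSC) with error probability p:
Capacity C = 1 - H(p) bits per symbol

where H(p) = -p log₂(p) - (1-p) log₂(1-p) is the binary entropy function.

H(0.0574) = 0.3170 bits
C = 1 - 0.3170 = 0.6830 bits per symbol

This means we can reliably transmit up to 0.6830 bits of information per channel use.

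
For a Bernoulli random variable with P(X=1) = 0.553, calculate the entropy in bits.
0.9919 bits

The binary entropy function is:
H(p) = -p log(p) - (1-p) log(1-p)

H(0.553) = -0.553 × log_2(0.553) - 0.447 × log_2(0.447)
H(0.553) = 0.9919 bits

Note: Binary entropy is maximized at p=0.5 (H=1 bit) and minimized at p=0 or p=1 (H=0).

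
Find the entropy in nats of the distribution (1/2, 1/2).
0.6931 nats

Shannon entropy is H(X) = -Σ p(x) log p(x).

For P = (1/2, 1/2):
H = -1/2 × log_e(1/2) -1/2 × log_e(1/2)
H = 0.6931 nats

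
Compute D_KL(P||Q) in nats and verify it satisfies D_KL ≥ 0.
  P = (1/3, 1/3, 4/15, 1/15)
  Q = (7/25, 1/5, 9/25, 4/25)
0.0900 nats

KL divergence satisfies the Gibbs inequality: D_KL(P||Q) ≥ 0 for all distributions P, Q.

D_KL(P||Q) = Σ p(x) log(p(x)/q(x))
Term by term:
  x=0: 1/3 × log_e[(1/3)/(7/25)] = 0.0581
  x=1: 1/3 × log_e[(1/3)/(1/5)] = 0.1703
  x=2: 4/15 × log_e[(4/15)/(9/25)] = -0.0800
  x=3: 1/15 × log_e[(1/15)/(4/25)] = -0.0584
D_KL(P||Q) = 0.0900 nats

D_KL(P||Q) = 0.0900 ≥ 0 ✓

This non-negativity is a fundamental property: relative entropy cannot be negative because it measures how different Q is from P.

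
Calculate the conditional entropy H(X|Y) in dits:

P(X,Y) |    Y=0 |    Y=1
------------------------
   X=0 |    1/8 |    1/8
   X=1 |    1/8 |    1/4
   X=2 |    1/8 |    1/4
0.4653 dits

Using the chain rule: H(X|Y) = H(X,Y) - H(Y)

First, compute H(X,Y) = 0.7526 dits

Marginal P(Y) = (3/8, 5/8)
H(Y) = 0.2873 dits

H(X|Y) = H(X,Y) - H(Y) = 0.7526 - 0.2873 = 0.4653 dits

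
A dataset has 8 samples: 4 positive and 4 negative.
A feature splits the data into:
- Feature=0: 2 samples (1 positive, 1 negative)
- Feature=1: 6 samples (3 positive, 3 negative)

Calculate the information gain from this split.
0.0000 bits

Information Gain = H(Y) - H(Y|Feature)

Before split:
P(positive) = 4/8 = 0.5000
H(Y) = 1.0000 bits

After split:
Feature=0: H = 1.0000 bits (weight = 2/8)
Feature=1: H = 1.0000 bits (weight = 6/8)
H(Y|Feature) = (2/8)×1.0000 + (6/8)×1.0000 = 1.0000 bits

Information Gain = 1.0000 - 1.0000 = 0.0000 bits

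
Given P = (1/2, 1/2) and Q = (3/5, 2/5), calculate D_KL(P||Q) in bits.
0.0294 bits

KL divergence: D_KL(P||Q) = Σ p(x) log(p(x)/q(x))

Computing term by term:
  x=0: 1/2 × log_2[(1/2)/(3/5)] = 1/2 × -0.2630 = -0.1315
  x=1: 1/2 × log_2[(1/2)/(2/5)] = 1/2 × 0.3219 = 0.1610

D_KL(P||Q) = 0.0294 bits

Note: KL divergence is always non-negative and equals 0 iff P = Q.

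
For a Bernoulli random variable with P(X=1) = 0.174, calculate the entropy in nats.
0.4622 nats

The binary entropy function is:
H(p) = -p log(p) - (1-p) log(1-p)

H(0.174) = -0.174 × log_e(0.174) - 0.826 × log_e(0.826)
H(0.174) = 0.4622 nats

Note: Binary entropy is maximized at p=0.5 (H=1 bit) and minimized at p=0 or p=1 (H=0).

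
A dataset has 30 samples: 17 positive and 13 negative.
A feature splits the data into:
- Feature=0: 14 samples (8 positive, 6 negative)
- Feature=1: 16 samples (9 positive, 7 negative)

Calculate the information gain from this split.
0.0001 bits

Information Gain = H(Y) - H(Y|Feature)

Before split:
P(positive) = 17/30 = 0.5667
H(Y) = 0.9871 bits

After split:
Feature=0: H = 0.9852 bits (weight = 14/30)
Feature=1: H = 0.9887 bits (weight = 16/30)
H(Y|Feature) = (14/30)×0.9852 + (16/30)×0.9887 = 0.9871 bits

Information Gain = 0.9871 - 0.9871 = 0.0001 bits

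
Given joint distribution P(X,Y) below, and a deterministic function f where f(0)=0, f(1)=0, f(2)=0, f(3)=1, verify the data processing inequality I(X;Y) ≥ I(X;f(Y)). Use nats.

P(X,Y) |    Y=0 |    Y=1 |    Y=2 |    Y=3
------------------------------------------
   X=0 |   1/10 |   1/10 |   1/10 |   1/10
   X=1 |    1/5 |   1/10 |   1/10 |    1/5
I(X;Y) = 0.0138, I(X;f(Y)) = 0.0040, inequality holds: 0.0138 ≥ 0.0040

Data Processing Inequality: For any Markov chain X → Y → Z, we have I(X;Y) ≥ I(X;Z).

Here Z = f(Y) is a deterministic function of Y, forming X → Y → Z.

Original I(X;Y) = 0.0138 nats

After applying f:
P(X,Z) where Z=f(Y):
- P(X,Z=0) = P(X,Y=0) + P(X,Y=1) + P(X,Y=2)
- P(X,Z=1) = P(X,Y=3)

I(X;Z) = I(X;f(Y)) = 0.0040 nats

Verification: 0.0138 ≥ 0.0040 ✓

Information cannot be created by processing; the function f can only lose information about X.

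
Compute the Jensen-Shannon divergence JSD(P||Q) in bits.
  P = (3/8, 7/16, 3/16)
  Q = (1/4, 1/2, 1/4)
0.0138 bits

Jensen-Shannon divergence is:
JSD(P||Q) = 0.5 × D_KL(P||M) + 0.5 × D_KL(Q||M)
where M = 0.5 × (P + Q) is the mixture distribution.

M = 0.5 × (3/8, 7/16, 3/16) + 0.5 × (1/4, 1/2, 1/4) = (5/16, 15/32, 7/32)

D_KL(P||M) = 0.0134 bits
D_KL(Q||M) = 0.0142 bits

JSD(P||Q) = 0.5 × 0.0134 + 0.5 × 0.0142 = 0.0138 bits

Unlike KL divergence, JSD is symmetric and bounded: 0 ≤ JSD ≤ log(2).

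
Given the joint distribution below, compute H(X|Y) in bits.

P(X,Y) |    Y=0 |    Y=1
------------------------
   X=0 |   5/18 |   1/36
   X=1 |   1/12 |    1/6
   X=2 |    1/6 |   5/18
1.3329 bits

Using the chain rule: H(X|Y) = H(X,Y) - H(Y)

First, compute H(X,Y) = 2.3307 bits

Marginal P(Y) = (19/36, 17/36)
H(Y) = 0.9978 bits

H(X|Y) = H(X,Y) - H(Y) = 2.3307 - 0.9978 = 1.3329 bits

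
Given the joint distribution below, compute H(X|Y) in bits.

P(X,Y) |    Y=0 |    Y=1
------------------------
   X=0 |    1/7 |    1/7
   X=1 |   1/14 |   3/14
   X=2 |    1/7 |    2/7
1.5274 bits

Using the chain rule: H(X|Y) = H(X,Y) - H(Y)

First, compute H(X,Y) = 2.4677 bits

Marginal P(Y) = (5/14, 9/14)
H(Y) = 0.9403 bits

H(X|Y) = H(X,Y) - H(Y) = 2.4677 - 0.9403 = 1.5274 bits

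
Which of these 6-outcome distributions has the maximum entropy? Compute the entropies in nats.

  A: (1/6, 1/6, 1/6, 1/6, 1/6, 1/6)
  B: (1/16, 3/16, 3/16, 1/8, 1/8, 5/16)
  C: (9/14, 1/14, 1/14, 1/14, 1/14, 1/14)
A

For a discrete distribution over n outcomes, entropy is maximized by the uniform distribution.

Computing entropies:
H(A) = 1.7918 nats
H(B) = 1.6844 nats
H(C) = 1.2266 nats

The uniform distribution (where all probabilities equal 1/6) achieves the maximum entropy of log_e(6) = 1.7918 nats.

Distribution A has the highest entropy.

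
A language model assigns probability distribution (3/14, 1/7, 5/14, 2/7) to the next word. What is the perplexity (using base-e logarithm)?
3.7952

Perplexity is e^H (or exp(H) for natural log).

First, H = -Σ p log p = 1.3337 nats
Perplexity = e^1.3337 = 3.7952

Interpretation: The model's uncertainty is equivalent to choosing uniformly among 3.8 options.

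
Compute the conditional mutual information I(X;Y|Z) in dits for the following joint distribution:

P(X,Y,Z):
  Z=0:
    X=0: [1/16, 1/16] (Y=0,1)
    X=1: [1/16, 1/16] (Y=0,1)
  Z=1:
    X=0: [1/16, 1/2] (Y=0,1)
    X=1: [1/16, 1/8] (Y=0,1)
0.0097 dits

Conditional mutual information: I(X;Y|Z) = H(X|Z) + H(Y|Z) - H(X,Y|Z)

H(Z) = 0.2442
H(X,Z) = 0.5026 → H(X|Z) = 0.2584
H(Y,Z) = 0.4662 → H(Y|Z) = 0.2220
H(X,Y,Z) = 0.7149 → H(X,Y|Z) = 0.4707

I(X;Y|Z) = 0.2584 + 0.2220 - 0.4707 = 0.0097 dits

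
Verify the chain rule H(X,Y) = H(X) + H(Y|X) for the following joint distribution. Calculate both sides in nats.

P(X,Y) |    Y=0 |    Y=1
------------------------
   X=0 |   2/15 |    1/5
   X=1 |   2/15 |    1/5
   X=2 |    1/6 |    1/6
H(X,Y) = 1.7783, H(X) = 1.0986, H(Y|X) = 0.6797 (all in nats)

Chain rule: H(X,Y) = H(X) + H(Y|X)

Left side — joint entropy directly:
H(X,Y) = -Σ p(x,y) log p(x,y) = 1.7783 nats

Right side — compute H(Y|X) from the conditional distributions:
P(X) = (1/3, 1/3, 1/3), so H(X) = 1.0986 nats
H(Y|X) = Σ_x P(X=x) · H(Y|X=x):
  P(Y|X=0) = (2/5, 3/5), H(Y|X=0) = 0.6730, weight P(X=0) = 1/3
  P(Y|X=1) = (2/5, 3/5), H(Y|X=1) = 0.6730, weight P(X=1) = 1/3
  P(Y|X=2) = (1/2, 1/2), H(Y|X=2) = 0.6931, weight P(X=2) = 1/3
H(Y|X) = 0.6797 nats

H(X) + H(Y|X) = 1.0986 + 0.6797 = 1.7783 nats

Both sides equal 1.7783 nats. ✓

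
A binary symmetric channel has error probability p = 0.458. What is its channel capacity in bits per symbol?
0.0051 bits

For a binary symmetric channel (BSC) with error probability p:
Capacity C = 1 - H(p) bits per symbol

where H(p) = -p log₂(p) - (1-p) log₂(1-p) is the binary entropy function.

H(0.458) = 0.9949 bits
C = 1 - 0.9949 = 0.0051 bits per symbol

This means we can reliably transmit up to 0.0051 bits of information per channel use.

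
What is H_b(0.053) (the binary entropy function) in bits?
0.2990 bits

The binary entropy function is:
H(p) = -p log(p) - (1-p) log(1-p)

H(0.053) = -0.053 × log_2(0.053) - 0.947 × log_2(0.947)
H(0.053) = 0.2990 bits

Note: Binary entropy is maximized at p=0.5 (H=1 bit) and minimized at p=0 or p=1 (H=0).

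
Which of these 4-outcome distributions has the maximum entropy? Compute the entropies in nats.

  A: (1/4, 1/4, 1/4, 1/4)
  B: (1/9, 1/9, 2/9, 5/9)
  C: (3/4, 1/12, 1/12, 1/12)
A

For a discrete distribution over n outcomes, entropy is maximized by the uniform distribution.

Computing entropies:
H(A) = 1.3863 nats
H(B) = 1.1491 nats
H(C) = 0.8370 nats

The uniform distribution (where all probabilities equal 1/4) achieves the maximum entropy of log_e(4) = 1.3863 nats.

Distribution A has the highest entropy.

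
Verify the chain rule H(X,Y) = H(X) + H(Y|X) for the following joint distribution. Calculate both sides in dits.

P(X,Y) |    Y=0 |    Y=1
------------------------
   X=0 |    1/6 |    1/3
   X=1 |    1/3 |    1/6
H(X,Y) = 0.5775, H(X) = 0.3010, H(Y|X) = 0.2764 (all in dits)

Chain rule: H(X,Y) = H(X) + H(Y|X)

Left side — joint entropy directly:
H(X,Y) = -Σ p(x,y) log p(x,y) = 0.5775 dits

Right side — compute H(Y|X) from the conditional distributions:
P(X) = (1/2, 1/2), so H(X) = 0.3010 dits
H(Y|X) = Σ_x P(X=x) · H(Y|X=x):
  P(Y|X=0) = (1/3, 2/3), H(Y|X=0) = 0.2764, weight P(X=0) = 1/2
  P(Y|X=1) = (2/3, 1/3), H(Y|X=1) = 0.2764, weight P(X=1) = 1/2
H(Y|X) = 0.2764 dits

H(X) + H(Y|X) = 0.3010 + 0.2764 = 0.5775 dits

Both sides equal 0.5775 dits. ✓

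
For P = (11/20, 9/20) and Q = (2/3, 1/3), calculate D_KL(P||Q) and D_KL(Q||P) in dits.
D_KL(P||Q) = 0.0127, D_KL(Q||P) = 0.0123

KL divergence is not symmetric: D_KL(P||Q) ≠ D_KL(Q||P) in general.

D_KL(P||Q) = 0.0127 dits
D_KL(Q||P) = 0.0123 dits

No, they are not equal!

This asymmetry is why KL divergence is not a true distance metric.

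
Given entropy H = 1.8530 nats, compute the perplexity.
6.3789

Perplexity is e^H (or exp(H) for natural log).

H = 1.8530 nats
Perplexity = e^1.8530 = 6.3789

Interpretation: The model's uncertainty is equivalent to choosing uniformly among 6.4 options.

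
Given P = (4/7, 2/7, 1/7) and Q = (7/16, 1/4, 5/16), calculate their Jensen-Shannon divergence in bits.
0.0306 bits

Jensen-Shannon divergence is:
JSD(P||Q) = 0.5 × D_KL(P||M) + 0.5 × D_KL(Q||M)
where M = 0.5 × (P + Q) is the mixture distribution.

M = 0.5 × (4/7, 2/7, 1/7) + 0.5 × (7/16, 1/4, 5/16) = (0.504464, 0.267857, 0.227679)

D_KL(P||M) = 0.0333 bits
D_KL(Q||M) = 0.0280 bits

JSD(P||Q) = 0.5 × 0.0333 + 0.5 × 0.0280 = 0.0306 bits

Unlike KL divergence, JSD is symmetric and bounded: 0 ≤ JSD ≤ log(2).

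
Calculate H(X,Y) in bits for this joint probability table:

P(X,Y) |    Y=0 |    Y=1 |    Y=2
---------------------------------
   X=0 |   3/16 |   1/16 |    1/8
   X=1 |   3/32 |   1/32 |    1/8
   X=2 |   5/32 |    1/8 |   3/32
3.0428 bits

Joint entropy is H(X,Y) = -Σ_{x,y} p(x,y) log p(x,y).

Summing over all non-zero entries:
H(X,Y) = -[3/16·log_2(3/16) + 1/16·log_2(1/16) + 1/8·log_2(1/8) + 3/32·log_2(3/32) + 1/32·log_2(1/32) + 1/8·log_2(1/8) + 5/32·log_2(5/32) + 1/8·log_2(1/8) + 3/32·log_2(3/32)]
H(X,Y) = 3.0428 bits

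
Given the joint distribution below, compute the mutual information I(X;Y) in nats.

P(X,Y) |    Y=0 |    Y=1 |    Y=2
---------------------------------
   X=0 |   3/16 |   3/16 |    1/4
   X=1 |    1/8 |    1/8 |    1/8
0.0022 nats

Mutual information: I(X;Y) = H(X) + H(Y) - H(X,Y)

Marginals:
P(X) = (5/8, 3/8), H(X) = 0.6616 nats
P(Y) = (5/16, 5/16, 3/8), H(Y) = 1.0948 nats

Joint entropy: H(X,Y) = 1.7541 nats

I(X;Y) = 0.6616 + 1.0948 - 1.7541 = 0.0022 nats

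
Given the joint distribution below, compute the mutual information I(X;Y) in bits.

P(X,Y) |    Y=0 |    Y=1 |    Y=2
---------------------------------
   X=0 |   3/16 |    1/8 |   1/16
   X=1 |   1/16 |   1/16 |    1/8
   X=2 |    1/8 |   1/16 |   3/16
0.0919 bits

Mutual information: I(X;Y) = H(X) + H(Y) - H(X,Y)

Marginals:
P(X) = (3/8, 1/4, 3/8), H(X) = 1.5613 bits
P(Y) = (3/8, 1/4, 3/8), H(Y) = 1.5613 bits

Joint entropy: H(X,Y) = 3.0306 bits

I(X;Y) = 1.5613 + 1.5613 - 3.0306 = 0.0919 bits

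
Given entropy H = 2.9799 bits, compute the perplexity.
7.8893

Perplexity is 2^H (or exp(H) for natural log).

H = 2.9799 bits
Perplexity = 2^2.9799 = 7.8893

Interpretation: The model's uncertainty is equivalent to choosing uniformly among 7.9 options.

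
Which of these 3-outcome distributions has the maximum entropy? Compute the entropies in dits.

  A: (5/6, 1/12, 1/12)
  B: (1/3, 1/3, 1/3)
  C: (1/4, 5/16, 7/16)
B

For a discrete distribution over n outcomes, entropy is maximized by the uniform distribution.

Computing entropies:
H(A) = 0.2458 dits
H(B) = 0.4771 dits
H(C) = 0.4654 dits

The uniform distribution (where all probabilities equal 1/3) achieves the maximum entropy of log_10(3) = 0.4771 dits.

Distribution B has the highest entropy.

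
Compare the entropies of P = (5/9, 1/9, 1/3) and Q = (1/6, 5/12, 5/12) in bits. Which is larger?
Q

Computing entropies in bits:
H(P) = 1.3516
H(Q) = 1.4834

Distribution Q has higher entropy.

Intuition: The distribution closer to uniform (more spread out) has higher entropy.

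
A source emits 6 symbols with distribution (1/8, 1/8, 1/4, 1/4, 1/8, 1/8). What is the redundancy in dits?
0.0256 dits

Redundancy measures how far a source is from maximum entropy:
R = H_max - H(X)

Maximum entropy for 6 symbols: H_max = log_10(6) = 0.7782 dits
Actual entropy: H(X) = 0.7526 dits
Redundancy: R = 0.7782 - 0.7526 = 0.0256 dits

This redundancy represents potential for compression: the source could be compressed by 0.0256 dits per symbol.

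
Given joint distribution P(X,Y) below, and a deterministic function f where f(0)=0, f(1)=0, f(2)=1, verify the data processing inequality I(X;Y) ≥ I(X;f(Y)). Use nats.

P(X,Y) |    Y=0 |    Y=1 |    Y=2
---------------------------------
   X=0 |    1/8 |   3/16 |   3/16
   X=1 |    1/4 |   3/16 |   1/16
I(X;Y) = 0.0539, I(X;f(Y)) = 0.0432, inequality holds: 0.0539 ≥ 0.0432

Data Processing Inequality: For any Markov chain X → Y → Z, we have I(X;Y) ≥ I(X;Z).

Here Z = f(Y) is a deterministic function of Y, forming X → Y → Z.

Original I(X;Y) = 0.0539 nats

After applying f:
P(X,Z) where Z=f(Y):
- P(X,Z=0) = P(X,Y=0) + P(X,Y=1)
- P(X,Z=1) = P(X,Y=2)

I(X;Z) = I(X;f(Y)) = 0.0432 nats

Verification: 0.0539 ≥ 0.0432 ✓

Information cannot be created by processing; the function f can only lose information about X.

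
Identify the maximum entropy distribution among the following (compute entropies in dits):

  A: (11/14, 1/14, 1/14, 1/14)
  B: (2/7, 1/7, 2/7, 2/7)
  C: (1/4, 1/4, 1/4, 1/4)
C

For a discrete distribution over n outcomes, entropy is maximized by the uniform distribution.

Computing entropies:
H(A) = 0.3279 dits
H(B) = 0.5871 dits
H(C) = 0.6021 dits

The uniform distribution (where all probabilities equal 1/4) achieves the maximum entropy of log_10(4) = 0.6021 dits.

Distribution C has the highest entropy.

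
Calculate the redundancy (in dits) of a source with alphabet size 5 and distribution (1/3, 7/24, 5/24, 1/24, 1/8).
0.0715 dits

Redundancy measures how far a source is from maximum entropy:
R = H_max - H(X)

Maximum entropy for 5 symbols: H_max = log_10(5) = 0.6990 dits
Actual entropy: H(X) = 0.6274 dits
Redundancy: R = 0.6990 - 0.6274 = 0.0715 dits

This redundancy represents potential for compression: the source could be compressed by 0.0715 dits per symbol.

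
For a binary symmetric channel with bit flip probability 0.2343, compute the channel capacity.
0.2146 bits

For a binary symmetric channel (BSC) with error probability p:
Capacity C = 1 - H(p) bits per symbol

where H(p) = -p log₂(p) - (1-p) log₂(1-p) is the binary entropy function.

H(0.2343) = 0.7854 bits
C = 1 - 0.7854 = 0.2146 bits per symbol

This means we can reliably transmit up to 0.2146 bits of information per channel use.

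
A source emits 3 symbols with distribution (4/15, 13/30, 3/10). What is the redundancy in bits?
0.0326 bits

Redundancy measures how far a source is from maximum entropy:
R = H_max - H(X)

Maximum entropy for 3 symbols: H_max = log_2(3) = 1.5850 bits
Actual entropy: H(X) = 1.5524 bits
Redundancy: R = 1.5850 - 1.5524 = 0.0326 bits

This redundancy represents potential for compression: the source could be compressed by 0.0326 bits per symbol.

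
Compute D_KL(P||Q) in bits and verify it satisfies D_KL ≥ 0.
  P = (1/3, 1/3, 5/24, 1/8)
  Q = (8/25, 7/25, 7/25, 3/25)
0.0220 bits

KL divergence satisfies the Gibbs inequality: D_KL(P||Q) ≥ 0 for all distributions P, Q.

D_KL(P||Q) = Σ p(x) log(p(x)/q(x))
Term by term:
  x=0: 1/3 × log_2[(1/3)/(8/25)] = 0.0196
  x=1: 1/3 × log_2[(1/3)/(7/25)] = 0.0838
  x=2: 5/24 × log_2[(5/24)/(7/25)] = -0.0889
  x=3: 1/8 × log_2[(1/8)/(3/25)] = 0.0074
D_KL(P||Q) = 0.0220 bits

D_KL(P||Q) = 0.0220 ≥ 0 ✓

This non-negativity is a fundamental property: relative entropy cannot be negative because it measures how different Q is from P.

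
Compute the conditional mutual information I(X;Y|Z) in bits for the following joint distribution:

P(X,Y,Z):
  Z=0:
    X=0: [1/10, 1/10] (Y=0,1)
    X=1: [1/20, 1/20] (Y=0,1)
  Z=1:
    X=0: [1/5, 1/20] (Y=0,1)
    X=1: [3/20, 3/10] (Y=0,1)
0.1063 bits

Conditional mutual information: I(X;Y|Z) = H(X|Z) + H(Y|Z) - H(X,Y|Z)

H(Z) = 0.8813
H(X,Z) = 1.8150 → H(X|Z) = 0.9337
H(Y,Z) = 1.8813 → H(Y|Z) = 1.0000
H(X,Y,Z) = 2.7087 → H(X,Y|Z) = 1.8274

I(X;Y|Z) = 0.9337 + 1.0000 - 1.8274 = 0.1063 bits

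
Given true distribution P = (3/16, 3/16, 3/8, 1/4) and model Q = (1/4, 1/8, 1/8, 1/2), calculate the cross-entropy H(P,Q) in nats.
1.6029 nats

Cross-entropy: H(P,Q) = -Σ p(x) log q(x)

Alternatively: H(P,Q) = H(P) + D_KL(P||Q)
H(P) = 1.3421 nats
D_KL(P||Q) = 0.2608 nats

H(P,Q) = 1.3421 + 0.2608 = 1.6029 nats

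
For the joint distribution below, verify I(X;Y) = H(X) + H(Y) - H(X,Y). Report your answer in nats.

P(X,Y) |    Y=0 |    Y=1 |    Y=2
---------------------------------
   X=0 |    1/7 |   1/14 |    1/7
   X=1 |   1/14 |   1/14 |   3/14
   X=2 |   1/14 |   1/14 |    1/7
I(X;Y) = 0.0214 nats

Mutual information has multiple equivalent forms:
- I(X;Y) = H(X) - H(X|Y)
- I(X;Y) = H(Y) - H(Y|X)
- I(X;Y) = H(X) + H(Y) - H(X,Y)

Computing all quantities:
H(X) = 1.0934, H(Y) = 1.0346, H(X,Y) = 2.1066
H(X|Y) = 1.0720, H(Y|X) = 1.0132

Verification:
H(X) - H(X|Y) = 1.0934 - 1.0720 = 0.0214
H(Y) - H(Y|X) = 1.0346 - 1.0132 = 0.0214
H(X) + H(Y) - H(X,Y) = 1.0934 + 1.0346 - 2.1066 = 0.0214

All forms give I(X;Y) = 0.0214 nats. ✓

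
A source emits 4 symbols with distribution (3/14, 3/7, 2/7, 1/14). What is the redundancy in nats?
0.1466 nats

Redundancy measures how far a source is from maximum entropy:
R = H_max - H(X)

Maximum entropy for 4 symbols: H_max = log_e(4) = 1.3863 nats
Actual entropy: H(X) = 1.2397 nats
Redundancy: R = 1.3863 - 1.2397 = 0.1466 nats

This redundancy represents potential for compression: the source could be compressed by 0.1466 nats per symbol.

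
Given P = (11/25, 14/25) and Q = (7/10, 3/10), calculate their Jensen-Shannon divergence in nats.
0.0349 nats

Jensen-Shannon divergence is:
JSD(P||Q) = 0.5 × D_KL(P||M) + 0.5 × D_KL(Q||M)
where M = 0.5 × (P + Q) is the mixture distribution.

M = 0.5 × (11/25, 14/25) + 0.5 × (7/10, 3/10) = (0.57, 0.43)

D_KL(P||M) = 0.0340 nats
D_KL(Q||M) = 0.0358 nats

JSD(P||Q) = 0.5 × 0.0340 + 0.5 × 0.0358 = 0.0349 nats

Unlike KL divergence, JSD is symmetric and bounded: 0 ≤ JSD ≤ log(2).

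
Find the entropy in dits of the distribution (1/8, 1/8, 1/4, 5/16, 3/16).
0.6705 dits

Shannon entropy is H(X) = -Σ p(x) log p(x).

For P = (1/8, 1/8, 1/4, 5/16, 3/16):
H = -1/8 × log_10(1/8) -1/8 × log_10(1/8) -1/4 × log_10(1/4) -5/16 × log_10(5/16) -3/16 × log_10(3/16)
H = 0.6705 dits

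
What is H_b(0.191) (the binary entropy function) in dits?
0.2118 dits

The binary entropy function is:
H(p) = -p log(p) - (1-p) log(1-p)

H(0.191) = -0.191 × log_10(0.191) - 0.809 × log_10(0.809)
H(0.191) = 0.2118 dits

Note: Binary entropy is maximized at p=0.5 (H=1 bit) and minimized at p=0 or p=1 (H=0).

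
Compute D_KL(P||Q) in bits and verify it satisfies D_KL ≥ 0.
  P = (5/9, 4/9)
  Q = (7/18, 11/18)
0.0817 bits

KL divergence satisfies the Gibbs inequality: D_KL(P||Q) ≥ 0 for all distributions P, Q.

D_KL(P||Q) = Σ p(x) log(p(x)/q(x))
Term by term:
  x=0: 5/9 × log_2[(5/9)/(7/18)] = 0.2859
  x=1: 4/9 × log_2[(4/9)/(11/18)] = -0.2042
D_KL(P||Q) = 0.0817 bits

D_KL(P||Q) = 0.0817 ≥ 0 ✓

This non-negativity is a fundamental property: relative entropy cannot be negative because it measures how different Q is from P.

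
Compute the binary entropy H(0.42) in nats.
0.6803 nats

The binary entropy function is:
H(p) = -p log(p) - (1-p) log(1-p)

H(0.42) = -0.42 × log_e(0.42) - 0.58 × log_e(0.58)
H(0.42) = 0.6803 nats

Note: Binary entropy is maximized at p=0.5 (H=1 bit) and minimized at p=0 or p=1 (H=0).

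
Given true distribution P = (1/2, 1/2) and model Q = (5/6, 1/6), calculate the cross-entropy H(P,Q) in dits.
0.4287 dits

Cross-entropy: H(P,Q) = -Σ p(x) log q(x)

Alternatively: H(P,Q) = H(P) + D_KL(P||Q)
H(P) = 0.3010 dits
D_KL(P||Q) = 0.1276 dits

H(P,Q) = 0.3010 + 0.1276 = 0.4287 dits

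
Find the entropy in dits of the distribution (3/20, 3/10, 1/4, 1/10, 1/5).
0.6708 dits

Shannon entropy is H(X) = -Σ p(x) log p(x).

For P = (3/20, 3/10, 1/4, 1/10, 1/5):
H = -3/20 × log_10(3/20) -3/10 × log_10(3/10) -1/4 × log_10(1/4) -1/10 × log_10(1/10) -1/5 × log_10(1/5)
H = 0.6708 dits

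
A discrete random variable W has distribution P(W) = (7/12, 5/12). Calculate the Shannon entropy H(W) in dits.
0.2950 dits

Shannon entropy is H(X) = -Σ p(x) log p(x).

For P = (7/12, 5/12):
H = -7/12 × log_10(7/12) -5/12 × log_10(5/12)
H = 0.2950 dits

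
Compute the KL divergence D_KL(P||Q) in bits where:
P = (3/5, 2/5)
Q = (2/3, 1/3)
0.0140 bits

KL divergence: D_KL(P||Q) = Σ p(x) log(p(x)/q(x))

Computing term by term:
  x=0: 3/5 × log_2[(3/5)/(2/3)] = 3/5 × -0.1520 = -0.0912
  x=1: 2/5 × log_2[(2/5)/(1/3)] = 2/5 × 0.2630 = 0.1052

D_KL(P||Q) = 0.0140 bits

Note: KL divergence is always non-negative and equals 0 iff P = Q.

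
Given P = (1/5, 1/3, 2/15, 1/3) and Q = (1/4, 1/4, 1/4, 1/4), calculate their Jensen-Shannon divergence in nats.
0.0164 nats

Jensen-Shannon divergence is:
JSD(P||Q) = 0.5 × D_KL(P||M) + 0.5 × D_KL(Q||M)
where M = 0.5 × (P + Q) is the mixture distribution.

M = 0.5 × (1/5, 1/3, 2/15, 1/3) + 0.5 × (1/4, 1/4, 1/4, 1/4) = (9/40, 7/24, 0.191667, 7/24)

D_KL(P||M) = 0.0171 nats
D_KL(Q||M) = 0.0157 nats

JSD(P||Q) = 0.5 × 0.0171 + 0.5 × 0.0157 = 0.0164 nats

Unlike KL divergence, JSD is symmetric and bounded: 0 ≤ JSD ≤ log(2).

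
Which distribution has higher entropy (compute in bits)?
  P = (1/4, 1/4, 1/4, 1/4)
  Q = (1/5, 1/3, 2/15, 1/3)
P

Computing entropies in bits:
H(P) = 2.0000
H(Q) = 1.9086

Distribution P has higher entropy.

Intuition: The distribution closer to uniform (more spread out) has higher entropy.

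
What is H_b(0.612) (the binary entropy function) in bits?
0.9635 bits

The binary entropy function is:
H(p) = -p log(p) - (1-p) log(1-p)

H(0.612) = -0.612 × log_2(0.612) - 0.388 × log_2(0.388)
H(0.612) = 0.9635 bits

Note: Binary entropy is maximized at p=0.5 (H=1 bit) and minimized at p=0 or p=1 (H=0).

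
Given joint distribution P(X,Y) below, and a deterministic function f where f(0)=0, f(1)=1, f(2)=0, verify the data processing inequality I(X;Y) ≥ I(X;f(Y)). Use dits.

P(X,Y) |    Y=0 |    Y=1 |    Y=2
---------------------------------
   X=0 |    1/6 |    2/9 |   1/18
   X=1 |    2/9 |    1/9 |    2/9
I(X;Y) = 0.0305, I(X;f(Y)) = 0.0219, inequality holds: 0.0305 ≥ 0.0219

Data Processing Inequality: For any Markov chain X → Y → Z, we have I(X;Y) ≥ I(X;Z).

Here Z = f(Y) is a deterministic function of Y, forming X → Y → Z.

Original I(X;Y) = 0.0305 dits

After applying f:
P(X,Z) where Z=f(Y):
- P(X,Z=0) = P(X,Y=0) + P(X,Y=2)
- P(X,Z=1) = P(X,Y=1)

I(X;Z) = I(X;f(Y)) = 0.0219 dits

Verification: 0.0305 ≥ 0.0219 ✓

Information cannot be created by processing; the function f can only lose information about X.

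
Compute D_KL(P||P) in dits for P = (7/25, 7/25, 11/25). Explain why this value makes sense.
0.0000 dits

KL divergence satisfies the Gibbs inequality: D_KL(P||Q) ≥ 0 for all distributions P, Q.

D_KL(P||Q) = Σ p(x) log(p(x)/q(x))
Each term is p(x) × log_10(p(x)/p(x)) = p(x) × log_10(1) = 0, so the sum is 0.
D_KL(P||Q) = 0.0000 dits

When P = Q, the KL divergence is exactly 0, as there is no 'divergence' between identical distributions.

This non-negativity is a fundamental property: relative entropy cannot be negative because it measures how different Q is from P.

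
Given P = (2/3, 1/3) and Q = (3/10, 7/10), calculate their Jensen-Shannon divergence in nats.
0.0689 nats

Jensen-Shannon divergence is:
JSD(P||Q) = 0.5 × D_KL(P||M) + 0.5 × D_KL(Q||M)
where M = 0.5 × (P + Q) is the mixture distribution.

M = 0.5 × (2/3, 1/3) + 0.5 × (3/10, 7/10) = (0.483333, 0.516667)

D_KL(P||M) = 0.0683 nats
D_KL(Q||M) = 0.0695 nats

JSD(P||Q) = 0.5 × 0.0683 + 0.5 × 0.0695 = 0.0689 nats

Unlike KL divergence, JSD is symmetric and bounded: 0 ≤ JSD ≤ log(2).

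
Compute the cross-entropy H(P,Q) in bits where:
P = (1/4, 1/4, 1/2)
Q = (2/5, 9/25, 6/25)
1.7284 bits

Cross-entropy: H(P,Q) = -Σ p(x) log q(x)

Alternatively: H(P,Q) = H(P) + D_KL(P||Q)
H(P) = 1.5000 bits
D_KL(P||Q) = 0.2284 bits

H(P,Q) = 1.5000 + 0.2284 = 1.7284 bits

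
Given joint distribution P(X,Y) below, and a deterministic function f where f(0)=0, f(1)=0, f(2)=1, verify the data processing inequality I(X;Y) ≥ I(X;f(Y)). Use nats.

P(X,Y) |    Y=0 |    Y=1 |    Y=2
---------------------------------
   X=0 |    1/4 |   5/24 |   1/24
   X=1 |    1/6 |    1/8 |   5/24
I(X;Y) = 0.0796, I(X;f(Y)) = 0.0793, inequality holds: 0.0796 ≥ 0.0793

Data Processing Inequality: For any Markov chain X → Y → Z, we have I(X;Y) ≥ I(X;Z).

Here Z = f(Y) is a deterministic function of Y, forming X → Y → Z.

Original I(X;Y) = 0.0796 nats

After applying f:
P(X,Z) where Z=f(Y):
- P(X,Z=0) = P(X,Y=0) + P(X,Y=1)
- P(X,Z=1) = P(X,Y=2)

I(X;Z) = I(X;f(Y)) = 0.0793 nats

Verification: 0.0796 ≥ 0.0793 ✓

Information cannot be created by processing; the function f can only lose information about X.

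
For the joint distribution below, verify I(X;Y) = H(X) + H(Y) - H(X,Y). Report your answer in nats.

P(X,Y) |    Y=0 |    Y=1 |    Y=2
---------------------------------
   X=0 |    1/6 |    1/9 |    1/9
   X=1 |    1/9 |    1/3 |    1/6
I(X;Y) = 0.0444 nats

Mutual information has multiple equivalent forms:
- I(X;Y) = H(X) - H(X|Y)
- I(X;Y) = H(Y) - H(Y|X)
- I(X;Y) = H(X) + H(Y) - H(X,Y)

Computing all quantities:
H(X) = 0.6682, H(Y) = 1.0720, H(X,Y) = 1.6959
H(X|Y) = 0.6238, H(Y|X) = 1.0276

Verification:
H(X) - H(X|Y) = 0.6682 - 0.6238 = 0.0444
H(Y) - H(Y|X) = 1.0720 - 1.0276 = 0.0444
H(X) + H(Y) - H(X,Y) = 0.6682 + 1.0720 - 1.6959 = 0.0444

All forms give I(X;Y) = 0.0444 nats. ✓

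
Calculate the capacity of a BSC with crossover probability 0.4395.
0.0106 bits

For a binary symmetric channel (BSC) with error probability p:
Capacity C = 1 - H(p) bits per symbol

where H(p) = -p log₂(p) - (1-p) log₂(1-p) is the binary entropy function.

H(0.4395) = 0.9894 bits
C = 1 - 0.9894 = 0.0106 bits per symbol

This means we can reliably transmit up to 0.0106 bits of information per channel use.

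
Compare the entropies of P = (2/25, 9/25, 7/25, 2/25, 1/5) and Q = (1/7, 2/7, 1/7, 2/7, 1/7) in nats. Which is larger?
Q

Computing entropies in nats:
H(P) = 1.4502
H(Q) = 1.5498

Distribution Q has higher entropy.

Intuition: The distribution closer to uniform (more spread out) has higher entropy.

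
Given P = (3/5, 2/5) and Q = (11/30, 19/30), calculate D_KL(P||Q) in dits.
0.0485 dits

KL divergence: D_KL(P||Q) = Σ p(x) log(p(x)/q(x))

Computing term by term:
  x=0: 3/5 × log_10[(3/5)/(11/30)] = 3/5 × 0.2139 = 0.1283
  x=1: 2/5 × log_10[(2/5)/(19/30)] = 2/5 × -0.1996 = -0.0798

D_KL(P||Q) = 0.0485 dits

Note: KL divergence is always non-negative and equals 0 iff P = Q.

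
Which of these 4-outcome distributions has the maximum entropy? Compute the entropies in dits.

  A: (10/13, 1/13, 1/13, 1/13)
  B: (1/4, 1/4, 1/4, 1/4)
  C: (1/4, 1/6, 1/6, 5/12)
B

For a discrete distribution over n outcomes, entropy is maximized by the uniform distribution.

Computing entropies:
H(A) = 0.3447 dits
H(B) = 0.6021 dits
H(C) = 0.5683 dits

The uniform distribution (where all probabilities equal 1/4) achieves the maximum entropy of log_10(4) = 0.6021 dits.

Distribution B has the highest entropy.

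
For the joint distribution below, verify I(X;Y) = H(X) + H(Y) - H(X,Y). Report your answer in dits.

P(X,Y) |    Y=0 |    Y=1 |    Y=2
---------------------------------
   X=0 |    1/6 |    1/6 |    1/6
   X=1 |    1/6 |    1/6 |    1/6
I(X;Y) = 0.0000 dits

Mutual information has multiple equivalent forms:
- I(X;Y) = H(X) - H(X|Y)
- I(X;Y) = H(Y) - H(Y|X)
- I(X;Y) = H(X) + H(Y) - H(X,Y)

Computing all quantities:
H(X) = 0.3010, H(Y) = 0.4771, H(X,Y) = 0.7782
H(X|Y) = 0.3010, H(Y|X) = 0.4771

Verification:
H(X) - H(X|Y) = 0.3010 - 0.3010 = 0.0000
H(Y) - H(Y|X) = 0.4771 - 0.4771 = 0.0000
H(X) + H(Y) - H(X,Y) = 0.3010 + 0.4771 - 0.7782 = 0.0000

All forms give I(X;Y) = 0.0000 dits. ✓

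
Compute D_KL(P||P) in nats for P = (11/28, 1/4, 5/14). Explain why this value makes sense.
0.0000 nats

KL divergence satisfies the Gibbs inequality: D_KL(P||Q) ≥ 0 for all distributions P, Q.

D_KL(P||Q) = Σ p(x) log(p(x)/q(x))
Each term is p(x) × log_e(p(x)/p(x)) = p(x) × log_e(1) = 0, so the sum is 0.
D_KL(P||Q) = 0.0000 nats

When P = Q, the KL divergence is exactly 0, as there is no 'divergence' between identical distributions.

This non-negativity is a fundamental property: relative entropy cannot be negative because it measures how different Q is from P.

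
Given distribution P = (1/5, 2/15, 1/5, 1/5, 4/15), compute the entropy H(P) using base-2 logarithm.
2.2892 bits

Shannon entropy is H(X) = -Σ p(x) log p(x).

For P = (1/5, 2/15, 1/5, 1/5, 4/15):
H = -1/5 × log_2(1/5) -2/15 × log_2(2/15) -1/5 × log_2(1/5) -1/5 × log_2(1/5) -4/15 × log_2(4/15)
H = 2.2892 bits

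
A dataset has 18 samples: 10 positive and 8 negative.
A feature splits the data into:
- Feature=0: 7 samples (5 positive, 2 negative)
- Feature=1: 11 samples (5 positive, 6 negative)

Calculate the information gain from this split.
0.0480 bits

Information Gain = H(Y) - H(Y|Feature)

Before split:
P(positive) = 10/18 = 0.5556
H(Y) = 0.9911 bits

After split:
Feature=0: H = 0.8631 bits (weight = 7/18)
Feature=1: H = 0.9940 bits (weight = 11/18)
H(Y|Feature) = (7/18)×0.8631 + (11/18)×0.9940 = 0.9431 bits

Information Gain = 0.9911 - 0.9431 = 0.0480 bits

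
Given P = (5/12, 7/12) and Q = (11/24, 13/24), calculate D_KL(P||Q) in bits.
0.0051 bits

KL divergence: D_KL(P||Q) = Σ p(x) log(p(x)/q(x))

Computing term by term:
  x=0: 5/12 × log_2[(5/12)/(11/24)] = 5/12 × -0.1375 = -0.0573
  x=1: 7/12 × log_2[(7/12)/(13/24)] = 7/12 × 0.1069 = 0.0624

D_KL(P||Q) = 0.0051 bits

Note: KL divergence is always non-negative and equals 0 iff P = Q.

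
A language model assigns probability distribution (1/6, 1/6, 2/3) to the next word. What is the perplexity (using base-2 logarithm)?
2.3811

Perplexity is 2^H (or exp(H) for natural log).

First, H = -Σ p log p = 1.2516 bits
Perplexity = 2^1.2516 = 2.3811

Interpretation: The model's uncertainty is equivalent to choosing uniformly among 2.4 options.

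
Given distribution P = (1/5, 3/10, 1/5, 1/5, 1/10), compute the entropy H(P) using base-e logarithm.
1.5571 nats

Shannon entropy is H(X) = -Σ p(x) log p(x).

For P = (1/5, 3/10, 1/5, 1/5, 1/10):
H = -1/5 × log_e(1/5) -3/10 × log_e(3/10) -1/5 × log_e(1/5) -1/5 × log_e(1/5) -1/10 × log_e(1/10)
H = 1.5571 nats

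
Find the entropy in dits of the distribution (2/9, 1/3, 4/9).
0.4607 dits

Shannon entropy is H(X) = -Σ p(x) log p(x).

For P = (2/9, 1/3, 4/9):
H = -2/9 × log_10(2/9) -1/3 × log_10(1/3) -4/9 × log_10(4/9)
H = 0.4607 dits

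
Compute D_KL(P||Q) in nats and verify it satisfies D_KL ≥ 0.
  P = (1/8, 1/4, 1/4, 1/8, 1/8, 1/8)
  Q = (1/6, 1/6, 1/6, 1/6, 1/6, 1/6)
0.0589 nats

KL divergence satisfies the Gibbs inequality: D_KL(P||Q) ≥ 0 for all distributions P, Q.

D_KL(P||Q) = Σ p(x) log(p(x)/q(x))
Term by term:
  x=0: 1/8 × log_e[(1/8)/(1/6)] = -0.0360
  x=1: 1/4 × log_e[(1/4)/(1/6)] = 0.1014
  x=2: 1/4 × log_e[(1/4)/(1/6)] = 0.1014
  x=3: 1/8 × log_e[(1/8)/(1/6)] = -0.0360
  x=4: 1/8 × log_e[(1/8)/(1/6)] = -0.0360
  x=5: 1/8 × log_e[(1/8)/(1/6)] = -0.0360
D_KL(P||Q) = 0.0589 nats

D_KL(P||Q) = 0.0589 ≥ 0 ✓

This non-negativity is a fundamental property: relative entropy cannot be negative because it measures how different Q is from P.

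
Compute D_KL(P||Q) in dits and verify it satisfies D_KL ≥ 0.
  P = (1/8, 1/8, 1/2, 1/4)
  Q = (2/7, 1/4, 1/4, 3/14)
0.0847 dits

KL divergence satisfies the Gibbs inequality: D_KL(P||Q) ≥ 0 for all distributions P, Q.

D_KL(P||Q) = Σ p(x) log(p(x)/q(x))
Term by term:
  x=0: 1/8 × log_10[(1/8)/(2/7)] = -0.0449
  x=1: 1/8 × log_10[(1/8)/(1/4)] = -0.0376
  x=2: 1/2 × log_10[(1/2)/(1/4)] = 0.1505
  x=3: 1/4 × log_10[(1/4)/(3/14)] = 0.0167
D_KL(P||Q) = 0.0847 dits

D_KL(P||Q) = 0.0847 ≥ 0 ✓

This non-negativity is a fundamental property: relative entropy cannot be negative because it measures how different Q is from P.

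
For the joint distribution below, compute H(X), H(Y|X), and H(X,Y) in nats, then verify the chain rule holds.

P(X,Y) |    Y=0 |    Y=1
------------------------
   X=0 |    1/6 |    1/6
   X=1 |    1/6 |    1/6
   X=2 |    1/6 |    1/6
H(X,Y) = 1.7918, H(X) = 1.0986, H(Y|X) = 0.6931 (all in nats)

Chain rule: H(X,Y) = H(X) + H(Y|X)

Left side — joint entropy directly:
H(X,Y) = -Σ p(x,y) log p(x,y) = 1.7918 nats

Right side — compute H(Y|X) from the conditional distributions:
P(X) = (1/3, 1/3, 1/3), so H(X) = 1.0986 nats
H(Y|X) = Σ_x P(X=x) · H(Y|X=x):
  P(Y|X=0) = (1/2, 1/2), H(Y|X=0) = 0.6931, weight P(X=0) = 1/3
  P(Y|X=1) = (1/2, 1/2), H(Y|X=1) = 0.6931, weight P(X=1) = 1/3
  P(Y|X=2) = (1/2, 1/2), H(Y|X=2) = 0.6931, weight P(X=2) = 1/3
H(Y|X) = 0.6931 nats

H(X) + H(Y|X) = 1.0986 + 0.6931 = 1.7918 nats

Both sides equal 1.7918 nats. ✓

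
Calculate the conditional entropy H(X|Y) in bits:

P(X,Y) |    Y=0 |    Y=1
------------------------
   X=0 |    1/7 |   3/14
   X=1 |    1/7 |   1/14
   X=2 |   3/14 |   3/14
1.5027 bits

Using the chain rule: H(X|Y) = H(X,Y) - H(Y)

First, compute H(X,Y) = 2.5027 bits

Marginal P(Y) = (1/2, 1/2)
H(Y) = 1.0000 bits

H(X|Y) = H(X,Y) - H(Y) = 2.5027 - 1.0000 = 1.5027 bits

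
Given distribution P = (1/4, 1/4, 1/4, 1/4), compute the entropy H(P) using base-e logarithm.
1.3863 nats

Shannon entropy is H(X) = -Σ p(x) log p(x).

For P = (1/4, 1/4, 1/4, 1/4):
H = -1/4 × log_e(1/4) -1/4 × log_e(1/4) -1/4 × log_e(1/4) -1/4 × log_e(1/4)
H = 1.3863 nats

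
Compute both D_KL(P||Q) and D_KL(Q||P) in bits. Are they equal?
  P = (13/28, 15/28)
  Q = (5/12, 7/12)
D_KL(P||Q) = 0.0067, D_KL(Q||P) = 0.0066

KL divergence is not symmetric: D_KL(P||Q) ≠ D_KL(Q||P) in general.

D_KL(P||Q) = 0.0067 bits
D_KL(Q||P) = 0.0066 bits

No, they are not equal!

This asymmetry is why KL divergence is not a true distance metric.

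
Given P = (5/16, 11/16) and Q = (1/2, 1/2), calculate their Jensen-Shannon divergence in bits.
0.0265 bits

Jensen-Shannon divergence is:
JSD(P||Q) = 0.5 × D_KL(P||M) + 0.5 × D_KL(Q||M)
where M = 0.5 × (P + Q) is the mixture distribution.

M = 0.5 × (5/16, 11/16) + 0.5 × (1/2, 1/2) = (13/32, 19/32)

D_KL(P||M) = 0.0271 bits
D_KL(Q||M) = 0.0258 bits

JSD(P||Q) = 0.5 × 0.0271 + 0.5 × 0.0258 = 0.0265 bits

Unlike KL divergence, JSD is symmetric and bounded: 0 ≤ JSD ≤ log(2).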